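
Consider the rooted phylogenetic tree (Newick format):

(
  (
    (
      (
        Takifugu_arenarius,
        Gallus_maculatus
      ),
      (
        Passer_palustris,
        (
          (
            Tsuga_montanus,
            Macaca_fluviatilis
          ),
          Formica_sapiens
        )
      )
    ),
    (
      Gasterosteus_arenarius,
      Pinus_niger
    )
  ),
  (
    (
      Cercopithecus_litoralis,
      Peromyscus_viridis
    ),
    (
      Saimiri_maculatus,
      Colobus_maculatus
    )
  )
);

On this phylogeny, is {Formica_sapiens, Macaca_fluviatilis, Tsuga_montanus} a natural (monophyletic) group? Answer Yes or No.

The most recent common ancestor of these taxa subtends ((Tsuga_montanus,Macaca_fluviatilis),Formica_sapiens).
That clade has exactly 3 tips — every listed taxon and nothing else — so the group is monophyletic.

Yes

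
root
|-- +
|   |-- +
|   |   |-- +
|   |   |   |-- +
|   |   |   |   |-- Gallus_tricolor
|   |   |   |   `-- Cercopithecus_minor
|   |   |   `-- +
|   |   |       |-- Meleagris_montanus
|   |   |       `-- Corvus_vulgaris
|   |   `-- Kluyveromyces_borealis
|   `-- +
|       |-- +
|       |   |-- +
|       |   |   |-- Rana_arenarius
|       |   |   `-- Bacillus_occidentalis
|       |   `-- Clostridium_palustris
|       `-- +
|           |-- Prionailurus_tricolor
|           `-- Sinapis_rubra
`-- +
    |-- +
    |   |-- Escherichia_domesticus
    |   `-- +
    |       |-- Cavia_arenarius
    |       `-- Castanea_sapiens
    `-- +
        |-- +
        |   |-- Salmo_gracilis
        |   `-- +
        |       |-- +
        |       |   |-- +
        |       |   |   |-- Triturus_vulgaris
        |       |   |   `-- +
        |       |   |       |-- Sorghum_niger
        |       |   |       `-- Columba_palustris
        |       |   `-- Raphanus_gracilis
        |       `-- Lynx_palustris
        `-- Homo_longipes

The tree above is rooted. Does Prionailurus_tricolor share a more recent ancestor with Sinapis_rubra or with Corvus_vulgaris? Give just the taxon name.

The MRCA of Prionailurus_tricolor and Sinapis_rubra subtends (Prionailurus_tricolor,Sinapis_rubra) (2 taxa).
The MRCA of Prionailurus_tricolor and Corvus_vulgaris subtends ((((Gallus_tricolor,Cercopithecus_minor),(Meleagris_montanus,Corvus_vulgaris)),Kluyveromyces_borealis),(((Rana_arenarius,Bacillus_occidentalis),Clostridium_palustris),(Prionailurus_tricolor,Sinapis_rubra))) (10 taxa).
The first is nested inside the second, so Prionailurus_tricolor shares a more recent common ancestor with Sinapis_rubra.

Sinapis_rubra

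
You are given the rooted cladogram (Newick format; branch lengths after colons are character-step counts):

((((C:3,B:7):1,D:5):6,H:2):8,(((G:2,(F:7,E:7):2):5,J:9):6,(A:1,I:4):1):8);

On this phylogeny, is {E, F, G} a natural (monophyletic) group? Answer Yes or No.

Yes

The most recent common ancestor of these taxa subtends (G,(F,E)).
That clade has exactly 3 tips — every listed taxon and nothing else — so the group is monophyletic.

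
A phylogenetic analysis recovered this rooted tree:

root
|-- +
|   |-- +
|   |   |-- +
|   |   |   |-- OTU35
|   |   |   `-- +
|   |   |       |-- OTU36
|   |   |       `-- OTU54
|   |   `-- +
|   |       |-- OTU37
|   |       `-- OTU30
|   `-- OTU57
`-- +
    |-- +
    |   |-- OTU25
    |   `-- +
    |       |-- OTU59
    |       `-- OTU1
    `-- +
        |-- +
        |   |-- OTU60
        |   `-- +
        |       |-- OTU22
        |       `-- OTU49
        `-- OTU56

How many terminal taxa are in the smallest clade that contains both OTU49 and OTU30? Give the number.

The MRCA of OTU49 and OTU30 is the root, so the clade is the entire tree.
That clade contains 13 terminal taxa: OTU1, OTU22, OTU25, OTU30, OTU35, OTU36, OTU37, OTU49, OTU54, OTU56, OTU57, OTU59, OTU60.

13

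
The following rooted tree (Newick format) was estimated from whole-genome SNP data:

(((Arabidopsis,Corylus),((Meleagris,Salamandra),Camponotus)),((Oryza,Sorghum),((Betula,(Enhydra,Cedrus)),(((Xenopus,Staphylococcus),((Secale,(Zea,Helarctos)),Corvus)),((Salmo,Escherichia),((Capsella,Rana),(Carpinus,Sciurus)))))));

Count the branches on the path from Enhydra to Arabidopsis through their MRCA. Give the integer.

The MRCA of Enhydra and Arabidopsis is the root of the tree.
From Enhydra up to that node: 5 branches. From Arabidopsis up to the same node: 3 branches. Total: 5 + 3 = 8.

8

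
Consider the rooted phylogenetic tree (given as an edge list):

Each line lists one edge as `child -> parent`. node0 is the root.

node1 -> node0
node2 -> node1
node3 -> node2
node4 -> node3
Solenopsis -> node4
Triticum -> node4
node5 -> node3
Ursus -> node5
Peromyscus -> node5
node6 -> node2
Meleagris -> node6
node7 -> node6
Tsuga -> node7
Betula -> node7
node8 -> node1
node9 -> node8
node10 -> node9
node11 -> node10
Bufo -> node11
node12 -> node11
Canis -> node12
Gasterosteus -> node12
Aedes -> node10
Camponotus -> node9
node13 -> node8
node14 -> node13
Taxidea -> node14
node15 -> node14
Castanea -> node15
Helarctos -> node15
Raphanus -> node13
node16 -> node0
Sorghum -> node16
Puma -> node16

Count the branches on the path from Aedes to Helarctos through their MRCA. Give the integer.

The MRCA of Aedes and Helarctos is the node subtending ((((Bufo,(Canis,Gasterosteus)),Aedes),Camponotus),((Taxidea,(Castanea,Helarctos)),Raphanus)).
From Aedes up to that node: 3 branches. From Helarctos up to the same node: 4 branches. Total: 3 + 4 = 7.

7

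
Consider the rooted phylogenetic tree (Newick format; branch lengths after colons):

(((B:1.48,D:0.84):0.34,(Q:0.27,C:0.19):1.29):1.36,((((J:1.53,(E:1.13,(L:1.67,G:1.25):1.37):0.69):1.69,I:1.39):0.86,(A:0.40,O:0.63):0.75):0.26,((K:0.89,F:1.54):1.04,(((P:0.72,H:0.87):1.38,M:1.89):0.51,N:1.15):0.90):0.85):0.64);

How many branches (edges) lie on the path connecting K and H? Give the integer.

The MRCA of K and H is the node subtending ((K,F),(((P,H),M),N)).
From K up to that node: 2 branches. From H up to the same node: 4 branches. Total: 2 + 4 = 6.

6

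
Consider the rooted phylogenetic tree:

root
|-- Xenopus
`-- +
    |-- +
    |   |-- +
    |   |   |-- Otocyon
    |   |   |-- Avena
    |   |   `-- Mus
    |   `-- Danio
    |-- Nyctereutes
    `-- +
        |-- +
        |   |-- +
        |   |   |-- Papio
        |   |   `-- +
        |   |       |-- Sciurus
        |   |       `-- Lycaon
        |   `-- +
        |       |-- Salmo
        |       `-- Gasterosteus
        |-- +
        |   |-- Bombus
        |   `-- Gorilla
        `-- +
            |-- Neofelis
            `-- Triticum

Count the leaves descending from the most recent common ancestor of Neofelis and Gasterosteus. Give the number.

The MRCA of Neofelis and Gasterosteus is the node subtending (((Papio,(Sciurus,Lycaon)),(Salmo,Gasterosteus)),(Bombus,Gorilla),(Neofelis,Triticum)).
That clade contains 9 terminal taxa: Bombus, Gasterosteus, Gorilla, Lycaon, Neofelis, Papio, Salmo, Sciurus, Triticum.

9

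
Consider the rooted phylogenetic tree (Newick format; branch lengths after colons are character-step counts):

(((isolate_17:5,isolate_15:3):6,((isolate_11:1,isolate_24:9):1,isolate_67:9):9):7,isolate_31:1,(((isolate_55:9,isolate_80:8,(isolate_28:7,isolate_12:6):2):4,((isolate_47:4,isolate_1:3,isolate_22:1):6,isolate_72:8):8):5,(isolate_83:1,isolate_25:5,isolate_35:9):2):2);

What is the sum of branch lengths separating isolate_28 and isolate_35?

The path runs isolate_28 → … → MRCA → … → isolate_35; the MRCA is the node subtending (((isolate_55,isolate_80,(isolate_28,isolate_12)),((isolate_47,isolate_1,isolate_22),isolate_72)),(isolate_83,isolate_25,isolate_35)).
Branch lengths along that path: 7 + 2 + 4 + 5 + 2 + 9 = 29.

29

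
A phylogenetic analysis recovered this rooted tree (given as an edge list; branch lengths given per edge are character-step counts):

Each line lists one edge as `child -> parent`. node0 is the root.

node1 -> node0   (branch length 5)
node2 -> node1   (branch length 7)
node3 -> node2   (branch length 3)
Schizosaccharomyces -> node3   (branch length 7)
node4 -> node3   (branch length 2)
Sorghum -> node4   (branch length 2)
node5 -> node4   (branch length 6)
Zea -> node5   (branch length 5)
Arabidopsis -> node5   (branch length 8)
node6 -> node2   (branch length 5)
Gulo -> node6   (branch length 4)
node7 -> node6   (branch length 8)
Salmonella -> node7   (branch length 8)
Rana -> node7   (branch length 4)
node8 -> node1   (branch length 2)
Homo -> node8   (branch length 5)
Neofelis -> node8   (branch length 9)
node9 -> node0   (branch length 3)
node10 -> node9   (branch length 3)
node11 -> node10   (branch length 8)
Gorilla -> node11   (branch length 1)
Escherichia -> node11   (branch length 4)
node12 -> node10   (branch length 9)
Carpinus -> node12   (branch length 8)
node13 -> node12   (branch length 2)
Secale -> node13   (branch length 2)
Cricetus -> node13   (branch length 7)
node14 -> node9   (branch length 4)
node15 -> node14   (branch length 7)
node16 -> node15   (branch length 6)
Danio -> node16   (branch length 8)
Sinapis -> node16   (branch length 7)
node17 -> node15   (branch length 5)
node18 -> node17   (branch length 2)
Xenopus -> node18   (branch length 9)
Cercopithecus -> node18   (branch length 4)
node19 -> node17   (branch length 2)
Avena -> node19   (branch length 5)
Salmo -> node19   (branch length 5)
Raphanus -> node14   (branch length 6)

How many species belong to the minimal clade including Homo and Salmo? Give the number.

21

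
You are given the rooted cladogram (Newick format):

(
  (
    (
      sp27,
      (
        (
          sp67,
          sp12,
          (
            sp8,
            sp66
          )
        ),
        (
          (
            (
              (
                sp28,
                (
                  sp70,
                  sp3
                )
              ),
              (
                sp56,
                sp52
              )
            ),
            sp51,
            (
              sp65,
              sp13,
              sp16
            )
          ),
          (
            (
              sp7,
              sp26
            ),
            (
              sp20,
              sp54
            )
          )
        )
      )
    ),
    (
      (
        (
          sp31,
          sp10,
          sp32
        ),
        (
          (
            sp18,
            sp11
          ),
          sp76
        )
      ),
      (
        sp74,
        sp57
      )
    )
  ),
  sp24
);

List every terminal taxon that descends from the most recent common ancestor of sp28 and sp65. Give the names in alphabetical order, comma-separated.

sp13, sp16, sp28, sp3, sp51, sp52, sp56, sp65, sp70

Tracing sp28: it sits inside (sp28,(sp70,sp3)).
Tracing sp65: it sits inside (sp65,sp13,sp16).
The smallest clade enclosing both is (((sp28,(sp70,sp3)),(sp56,sp52)),sp51,(sp65,sp13,sp16)); the answer is its 9 terminal taxa in alphabetical order.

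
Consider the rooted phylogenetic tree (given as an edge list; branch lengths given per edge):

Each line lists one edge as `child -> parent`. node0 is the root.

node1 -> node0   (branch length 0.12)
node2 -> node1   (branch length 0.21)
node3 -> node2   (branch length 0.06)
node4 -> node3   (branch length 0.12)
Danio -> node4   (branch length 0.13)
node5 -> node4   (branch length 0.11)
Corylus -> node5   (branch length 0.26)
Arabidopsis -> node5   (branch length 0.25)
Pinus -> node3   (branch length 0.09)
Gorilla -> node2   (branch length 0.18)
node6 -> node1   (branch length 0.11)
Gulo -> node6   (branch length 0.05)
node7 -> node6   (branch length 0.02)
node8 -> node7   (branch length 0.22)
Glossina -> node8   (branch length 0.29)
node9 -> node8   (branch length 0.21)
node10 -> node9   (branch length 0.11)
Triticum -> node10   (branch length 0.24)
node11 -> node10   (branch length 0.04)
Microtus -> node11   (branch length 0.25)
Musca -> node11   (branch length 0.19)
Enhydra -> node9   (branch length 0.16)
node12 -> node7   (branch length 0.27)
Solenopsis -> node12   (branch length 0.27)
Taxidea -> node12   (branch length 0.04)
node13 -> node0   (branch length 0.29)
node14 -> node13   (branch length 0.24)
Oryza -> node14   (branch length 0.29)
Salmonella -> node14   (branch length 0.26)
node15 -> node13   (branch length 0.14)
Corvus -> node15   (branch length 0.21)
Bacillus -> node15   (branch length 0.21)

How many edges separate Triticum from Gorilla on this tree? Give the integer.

8

The MRCA of Triticum and Gorilla is the node subtending ((((Danio,(Corylus,Arabidopsis)),Pinus),Gorilla),(Gulo,((Glossina,((Triticum,(Microtus,Musca)),Enhydra)),(Solenopsis,Taxidea)))).
From Triticum up to that node: 6 branches. From Gorilla up to the same node: 2 branches. Total: 6 + 2 = 8.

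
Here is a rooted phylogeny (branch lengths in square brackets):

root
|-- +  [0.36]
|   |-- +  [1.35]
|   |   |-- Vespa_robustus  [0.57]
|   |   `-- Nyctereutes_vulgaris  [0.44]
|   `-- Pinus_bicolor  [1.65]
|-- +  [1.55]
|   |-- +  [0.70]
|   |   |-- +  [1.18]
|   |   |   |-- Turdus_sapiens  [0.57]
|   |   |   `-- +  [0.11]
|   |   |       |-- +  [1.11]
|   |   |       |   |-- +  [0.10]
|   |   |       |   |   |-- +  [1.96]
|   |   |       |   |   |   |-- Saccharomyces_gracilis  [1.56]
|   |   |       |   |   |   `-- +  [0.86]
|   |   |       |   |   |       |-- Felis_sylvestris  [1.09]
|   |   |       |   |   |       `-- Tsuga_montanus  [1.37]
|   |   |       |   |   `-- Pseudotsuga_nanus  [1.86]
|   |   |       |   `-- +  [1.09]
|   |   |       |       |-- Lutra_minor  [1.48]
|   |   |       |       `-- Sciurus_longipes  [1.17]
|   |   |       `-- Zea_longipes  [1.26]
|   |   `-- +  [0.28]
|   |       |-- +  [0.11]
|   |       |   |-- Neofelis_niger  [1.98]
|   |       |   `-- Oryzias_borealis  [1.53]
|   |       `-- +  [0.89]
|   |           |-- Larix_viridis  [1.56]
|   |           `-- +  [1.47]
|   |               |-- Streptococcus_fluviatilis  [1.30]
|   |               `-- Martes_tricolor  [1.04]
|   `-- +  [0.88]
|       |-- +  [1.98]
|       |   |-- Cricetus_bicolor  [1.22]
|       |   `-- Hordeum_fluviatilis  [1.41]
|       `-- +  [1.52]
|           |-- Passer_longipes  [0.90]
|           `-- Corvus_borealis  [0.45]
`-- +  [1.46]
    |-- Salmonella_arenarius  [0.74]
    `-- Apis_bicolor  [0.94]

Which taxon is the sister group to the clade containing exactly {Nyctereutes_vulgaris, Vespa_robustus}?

The clade containing exactly {Nyctereutes_vulgaris, Vespa_robustus} attaches to the tree at the node subtending ((Vespa_robustus,Nyctereutes_vulgaris),Pinus_bicolor).
The other lineage descending from that same node — the sister group — is the single tip Pinus_bicolor.

Pinus_bicolor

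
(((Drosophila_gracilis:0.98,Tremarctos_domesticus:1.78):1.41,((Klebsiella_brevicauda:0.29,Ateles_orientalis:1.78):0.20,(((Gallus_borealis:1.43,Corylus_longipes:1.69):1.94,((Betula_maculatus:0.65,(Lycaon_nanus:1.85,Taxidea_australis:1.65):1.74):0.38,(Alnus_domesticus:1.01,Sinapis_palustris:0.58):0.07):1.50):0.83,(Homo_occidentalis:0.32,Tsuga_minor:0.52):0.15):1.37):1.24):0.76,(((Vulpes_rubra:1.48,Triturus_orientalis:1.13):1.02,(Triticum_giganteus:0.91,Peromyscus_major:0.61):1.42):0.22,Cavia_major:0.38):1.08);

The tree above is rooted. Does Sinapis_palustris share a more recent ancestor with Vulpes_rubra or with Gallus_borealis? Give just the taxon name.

Gallus_borealis

The MRCA of Sinapis_palustris and Gallus_borealis subtends ((Gallus_borealis,Corylus_longipes),((Betula_maculatus,(Lycaon_nanus,Taxidea_australis)),(Alnus_domesticus,Sinapis_palustris))) (7 taxa).
The MRCA of Sinapis_palustris and Vulpes_rubra is the root, subtending the entire tree (18 taxa).
The first is nested inside the second, so Sinapis_palustris shares a more recent common ancestor with Gallus_borealis.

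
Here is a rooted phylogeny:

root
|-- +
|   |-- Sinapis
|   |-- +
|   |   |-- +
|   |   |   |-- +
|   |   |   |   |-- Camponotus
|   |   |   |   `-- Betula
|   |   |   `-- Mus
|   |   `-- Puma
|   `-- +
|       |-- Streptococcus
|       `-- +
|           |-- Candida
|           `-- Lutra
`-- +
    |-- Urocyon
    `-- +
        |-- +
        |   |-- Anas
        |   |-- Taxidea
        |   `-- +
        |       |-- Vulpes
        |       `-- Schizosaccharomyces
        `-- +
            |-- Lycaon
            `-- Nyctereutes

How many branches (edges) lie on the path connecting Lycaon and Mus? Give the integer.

8

The MRCA of Lycaon and Mus is the root of the tree.
From Lycaon up to that node: 4 branches. From Mus up to the same node: 4 branches. Total: 4 + 4 = 8.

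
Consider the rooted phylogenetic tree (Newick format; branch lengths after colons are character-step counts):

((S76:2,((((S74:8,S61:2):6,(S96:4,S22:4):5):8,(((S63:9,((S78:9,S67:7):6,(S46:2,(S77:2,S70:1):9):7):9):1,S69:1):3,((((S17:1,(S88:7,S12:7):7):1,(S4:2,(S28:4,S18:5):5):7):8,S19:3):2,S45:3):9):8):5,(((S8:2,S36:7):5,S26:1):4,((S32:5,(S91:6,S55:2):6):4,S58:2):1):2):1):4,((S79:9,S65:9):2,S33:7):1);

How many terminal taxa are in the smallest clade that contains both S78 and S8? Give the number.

The MRCA of S78 and S8 is the node subtending ((((S74,S61),(S96,S22)),(((S63,((S78,S67),(S46,(S77,S70)))),S69),((((S17,(S88,S12)),(S4,(S28,S18))),S19),S45))),(((S8,S36),S26),((S32,(S91,S55)),S58))).
That clade contains 26 terminal taxa: S12, S17, S18, S19, S22, S26, S28, S32, S36, S4, S45, S46, S55, S58, S61, S63, S67, S69, S70, S74, S77, S78, S8, S88, S91, S96.

26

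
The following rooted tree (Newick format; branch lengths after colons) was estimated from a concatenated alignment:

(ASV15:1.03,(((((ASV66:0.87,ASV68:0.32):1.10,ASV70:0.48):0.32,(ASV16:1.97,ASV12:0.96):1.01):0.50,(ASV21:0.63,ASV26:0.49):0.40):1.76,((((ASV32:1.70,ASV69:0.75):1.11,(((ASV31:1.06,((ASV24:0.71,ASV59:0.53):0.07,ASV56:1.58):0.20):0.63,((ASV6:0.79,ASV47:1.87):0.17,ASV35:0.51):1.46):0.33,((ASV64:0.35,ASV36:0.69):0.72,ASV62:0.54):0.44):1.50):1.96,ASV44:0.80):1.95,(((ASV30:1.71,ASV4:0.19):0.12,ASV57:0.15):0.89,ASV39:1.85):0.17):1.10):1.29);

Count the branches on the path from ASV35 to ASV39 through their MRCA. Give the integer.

The MRCA of ASV35 and ASV39 is the node subtending ((((ASV32,ASV69),(((ASV31,((ASV24,ASV59),ASV56)),((ASV6,ASV47),ASV35)),((ASV64,ASV36),ASV62))),ASV44),(((ASV30,ASV4),ASV57),ASV39)).
From ASV35 up to that node: 6 branches. From ASV39 up to the same node: 2 branches. Total: 6 + 2 = 8.

8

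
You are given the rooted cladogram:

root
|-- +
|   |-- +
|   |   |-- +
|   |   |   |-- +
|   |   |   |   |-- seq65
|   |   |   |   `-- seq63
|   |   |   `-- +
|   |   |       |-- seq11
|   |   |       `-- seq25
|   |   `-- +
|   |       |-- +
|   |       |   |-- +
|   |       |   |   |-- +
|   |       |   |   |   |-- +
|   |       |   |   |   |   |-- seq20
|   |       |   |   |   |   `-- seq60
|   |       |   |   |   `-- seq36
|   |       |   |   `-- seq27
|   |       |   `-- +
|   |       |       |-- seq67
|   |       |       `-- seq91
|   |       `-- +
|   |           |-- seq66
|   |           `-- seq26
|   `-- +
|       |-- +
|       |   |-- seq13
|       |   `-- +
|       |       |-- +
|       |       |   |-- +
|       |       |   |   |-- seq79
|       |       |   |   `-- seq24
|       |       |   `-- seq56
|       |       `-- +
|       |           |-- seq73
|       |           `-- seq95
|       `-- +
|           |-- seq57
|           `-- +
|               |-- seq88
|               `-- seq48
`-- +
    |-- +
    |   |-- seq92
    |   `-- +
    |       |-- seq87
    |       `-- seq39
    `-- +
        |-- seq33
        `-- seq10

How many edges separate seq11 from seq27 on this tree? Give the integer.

7

The MRCA of seq11 and seq27 is the node subtending (((seq65,seq63),(seq11,seq25)),(((((seq20,seq60),seq36),seq27),(seq67,seq91)),(seq66,seq26))).
From seq11 up to that node: 3 branches. From seq27 up to the same node: 4 branches. Total: 3 + 4 = 7.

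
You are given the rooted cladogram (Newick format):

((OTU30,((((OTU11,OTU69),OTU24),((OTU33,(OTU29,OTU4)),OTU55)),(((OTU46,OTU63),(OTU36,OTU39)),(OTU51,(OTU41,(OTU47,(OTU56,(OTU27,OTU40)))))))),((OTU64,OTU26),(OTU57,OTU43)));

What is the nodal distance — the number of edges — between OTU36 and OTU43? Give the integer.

The MRCA of OTU36 and OTU43 is the root of the tree.
From OTU36 up to that node: 6 branches. From OTU43 up to the same node: 3 branches. Total: 6 + 3 = 9.

9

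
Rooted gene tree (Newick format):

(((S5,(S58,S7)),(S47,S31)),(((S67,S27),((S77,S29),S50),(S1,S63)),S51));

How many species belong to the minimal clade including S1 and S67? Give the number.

7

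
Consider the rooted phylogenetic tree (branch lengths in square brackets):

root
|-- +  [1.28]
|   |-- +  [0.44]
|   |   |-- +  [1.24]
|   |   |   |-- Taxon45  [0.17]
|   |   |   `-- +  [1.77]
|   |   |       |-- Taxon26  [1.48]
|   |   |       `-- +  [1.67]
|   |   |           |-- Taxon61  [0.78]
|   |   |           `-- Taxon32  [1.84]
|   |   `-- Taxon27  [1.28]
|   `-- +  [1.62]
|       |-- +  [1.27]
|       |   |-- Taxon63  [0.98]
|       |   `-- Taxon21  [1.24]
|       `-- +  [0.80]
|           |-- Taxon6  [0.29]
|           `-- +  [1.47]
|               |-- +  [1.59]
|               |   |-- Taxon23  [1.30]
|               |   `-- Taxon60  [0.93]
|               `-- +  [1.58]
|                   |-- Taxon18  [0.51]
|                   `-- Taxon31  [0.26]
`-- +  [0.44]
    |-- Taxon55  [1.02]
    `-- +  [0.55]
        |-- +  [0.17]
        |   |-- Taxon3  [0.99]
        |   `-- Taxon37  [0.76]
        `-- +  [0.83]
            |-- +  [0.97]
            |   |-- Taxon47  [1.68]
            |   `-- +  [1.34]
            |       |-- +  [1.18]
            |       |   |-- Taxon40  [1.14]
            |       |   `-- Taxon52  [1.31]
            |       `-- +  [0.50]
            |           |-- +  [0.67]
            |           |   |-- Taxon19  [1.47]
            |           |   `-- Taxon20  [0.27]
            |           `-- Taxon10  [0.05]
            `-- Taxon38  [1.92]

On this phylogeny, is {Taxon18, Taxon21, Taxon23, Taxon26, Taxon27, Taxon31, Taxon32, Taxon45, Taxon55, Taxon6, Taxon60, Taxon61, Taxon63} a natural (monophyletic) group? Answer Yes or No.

No

The MRCA of the listed taxa is the root, so the smallest clade containing them is the whole tree.
That clade also contains Taxon10, Taxon19, Taxon20, Taxon3, Taxon37, Taxon38, Taxon40, Taxon47, Taxon52, which are not in the proposed group, so the group is not monophyletic.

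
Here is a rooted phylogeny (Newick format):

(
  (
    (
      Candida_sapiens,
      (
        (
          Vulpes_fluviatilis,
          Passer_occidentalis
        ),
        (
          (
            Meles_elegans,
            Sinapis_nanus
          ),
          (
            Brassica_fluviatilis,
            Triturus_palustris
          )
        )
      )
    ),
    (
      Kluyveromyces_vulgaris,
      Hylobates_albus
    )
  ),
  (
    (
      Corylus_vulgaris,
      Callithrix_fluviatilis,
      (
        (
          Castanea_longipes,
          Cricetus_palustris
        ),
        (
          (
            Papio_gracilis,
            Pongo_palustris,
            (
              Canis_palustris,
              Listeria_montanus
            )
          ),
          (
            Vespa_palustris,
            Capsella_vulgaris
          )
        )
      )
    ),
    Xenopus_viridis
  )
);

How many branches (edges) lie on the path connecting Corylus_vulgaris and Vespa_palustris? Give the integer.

The MRCA of Corylus_vulgaris and Vespa_palustris is the node subtending (Corylus_vulgaris,Callithrix_fluviatilis,((Castanea_longipes,Cricetus_palustris),((Papio_gracilis,Pongo_palustris,(Canis_palustris,Listeria_montanus)),(Vespa_palustris,Capsella_vulgaris)))).
From Corylus_vulgaris up to that node: 1 branch. From Vespa_palustris up to the same node: 4 branches. Total: 1 + 4 = 5.

5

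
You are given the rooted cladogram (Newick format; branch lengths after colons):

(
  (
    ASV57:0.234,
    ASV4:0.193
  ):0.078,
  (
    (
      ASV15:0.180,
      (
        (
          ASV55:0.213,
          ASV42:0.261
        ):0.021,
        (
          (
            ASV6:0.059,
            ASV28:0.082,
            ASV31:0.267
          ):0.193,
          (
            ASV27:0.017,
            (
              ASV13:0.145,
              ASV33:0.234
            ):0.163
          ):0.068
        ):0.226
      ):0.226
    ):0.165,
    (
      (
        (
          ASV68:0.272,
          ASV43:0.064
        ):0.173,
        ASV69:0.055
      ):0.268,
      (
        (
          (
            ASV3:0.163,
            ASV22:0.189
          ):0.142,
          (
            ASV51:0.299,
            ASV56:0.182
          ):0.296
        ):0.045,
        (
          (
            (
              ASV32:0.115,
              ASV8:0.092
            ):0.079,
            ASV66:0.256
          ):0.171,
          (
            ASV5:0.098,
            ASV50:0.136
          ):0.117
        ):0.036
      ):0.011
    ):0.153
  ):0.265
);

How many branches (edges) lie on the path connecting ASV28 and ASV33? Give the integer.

The MRCA of ASV28 and ASV33 is the node subtending ((ASV6,ASV28,ASV31),(ASV27,(ASV13,ASV33))).
From ASV28 up to that node: 2 branches. From ASV33 up to the same node: 3 branches. Total: 2 + 3 = 5.

5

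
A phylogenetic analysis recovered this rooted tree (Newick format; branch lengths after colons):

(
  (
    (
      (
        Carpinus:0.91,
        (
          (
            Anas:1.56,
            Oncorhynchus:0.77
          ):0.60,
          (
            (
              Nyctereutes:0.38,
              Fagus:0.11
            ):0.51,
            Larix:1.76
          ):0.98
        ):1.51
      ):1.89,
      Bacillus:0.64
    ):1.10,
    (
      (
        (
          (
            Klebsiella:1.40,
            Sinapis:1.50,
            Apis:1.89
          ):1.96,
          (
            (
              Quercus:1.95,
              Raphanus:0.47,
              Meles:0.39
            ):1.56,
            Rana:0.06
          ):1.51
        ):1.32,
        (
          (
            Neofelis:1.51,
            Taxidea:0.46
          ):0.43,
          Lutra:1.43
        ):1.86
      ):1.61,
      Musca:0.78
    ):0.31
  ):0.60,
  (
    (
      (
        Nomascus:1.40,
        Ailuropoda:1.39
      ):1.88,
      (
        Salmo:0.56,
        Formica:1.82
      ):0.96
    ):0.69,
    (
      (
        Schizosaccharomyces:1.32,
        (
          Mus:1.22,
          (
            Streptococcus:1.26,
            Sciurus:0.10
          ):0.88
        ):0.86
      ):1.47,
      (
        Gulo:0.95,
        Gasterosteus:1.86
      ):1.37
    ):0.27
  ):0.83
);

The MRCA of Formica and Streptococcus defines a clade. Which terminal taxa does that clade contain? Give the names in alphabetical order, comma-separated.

Tracing Formica: it sits inside (Salmo,Formica).
Tracing Streptococcus: it sits inside (Streptococcus,Sciurus).
The smallest clade enclosing both is (((Nomascus,Ailuropoda),(Salmo,Formica)),((Schizosaccharomyces,(Mus,(Streptococcus,Sciurus))),(Gulo,Gasterosteus))); the answer is its 10 terminal taxa in alphabetical order.

Ailuropoda, Formica, Gasterosteus, Gulo, Mus, Nomascus, Salmo, Schizosaccharomyces, Sciurus, Streptococcus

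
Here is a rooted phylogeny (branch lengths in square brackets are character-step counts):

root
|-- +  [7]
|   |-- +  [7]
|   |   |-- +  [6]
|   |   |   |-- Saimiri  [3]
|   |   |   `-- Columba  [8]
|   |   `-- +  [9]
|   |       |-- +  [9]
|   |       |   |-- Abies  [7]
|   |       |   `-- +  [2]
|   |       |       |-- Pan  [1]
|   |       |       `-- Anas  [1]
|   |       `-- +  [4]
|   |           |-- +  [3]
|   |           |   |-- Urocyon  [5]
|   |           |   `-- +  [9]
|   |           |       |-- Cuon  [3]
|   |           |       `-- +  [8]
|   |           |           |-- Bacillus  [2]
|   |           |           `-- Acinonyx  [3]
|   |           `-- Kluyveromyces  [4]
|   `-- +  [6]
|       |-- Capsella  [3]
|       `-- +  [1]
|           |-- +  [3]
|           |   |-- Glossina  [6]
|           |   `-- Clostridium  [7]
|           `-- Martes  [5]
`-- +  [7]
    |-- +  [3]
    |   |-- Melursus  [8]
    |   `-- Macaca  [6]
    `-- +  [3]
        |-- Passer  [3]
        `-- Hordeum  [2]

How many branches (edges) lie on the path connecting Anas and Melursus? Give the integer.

9

The MRCA of Anas and Melursus is the root of the tree.
From Anas up to that node: 6 branches. From Melursus up to the same node: 3 branches. Total: 6 + 3 = 9.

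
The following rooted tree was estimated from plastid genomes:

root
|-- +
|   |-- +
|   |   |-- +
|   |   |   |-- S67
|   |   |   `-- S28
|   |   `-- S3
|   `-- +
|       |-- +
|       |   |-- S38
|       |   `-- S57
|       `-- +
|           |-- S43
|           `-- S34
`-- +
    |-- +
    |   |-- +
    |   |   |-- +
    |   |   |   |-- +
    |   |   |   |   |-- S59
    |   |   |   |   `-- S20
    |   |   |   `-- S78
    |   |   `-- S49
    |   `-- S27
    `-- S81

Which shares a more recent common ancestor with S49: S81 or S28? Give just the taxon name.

The MRCA of S49 and S81 subtends (((((S59,S20),S78),S49),S27),S81) (6 taxa).
The MRCA of S49 and S28 is the root, subtending the entire tree (13 taxa).
The first is nested inside the second, so S49 shares a more recent common ancestor with S81.

S81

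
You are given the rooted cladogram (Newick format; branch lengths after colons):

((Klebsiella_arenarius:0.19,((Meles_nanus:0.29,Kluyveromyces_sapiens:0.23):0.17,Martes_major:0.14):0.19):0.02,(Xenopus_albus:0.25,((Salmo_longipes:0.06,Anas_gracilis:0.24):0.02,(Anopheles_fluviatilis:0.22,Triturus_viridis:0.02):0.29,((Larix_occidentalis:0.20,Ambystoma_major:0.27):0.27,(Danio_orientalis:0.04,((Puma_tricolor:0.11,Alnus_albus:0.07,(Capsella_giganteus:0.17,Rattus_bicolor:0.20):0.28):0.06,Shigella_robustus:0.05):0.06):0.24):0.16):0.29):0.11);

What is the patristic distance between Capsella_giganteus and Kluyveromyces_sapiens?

1.98

The path runs Capsella_giganteus → … → MRCA → … → Kluyveromyces_sapiens; the MRCA is the root of the tree.
Branch lengths along that path: 0.17 + 0.28 + 0.06 + 0.06 + 0.24 + 0.16 + 0.29 + 0.11 + 0.02 + 0.19 + 0.17 + 0.23 = 1.98.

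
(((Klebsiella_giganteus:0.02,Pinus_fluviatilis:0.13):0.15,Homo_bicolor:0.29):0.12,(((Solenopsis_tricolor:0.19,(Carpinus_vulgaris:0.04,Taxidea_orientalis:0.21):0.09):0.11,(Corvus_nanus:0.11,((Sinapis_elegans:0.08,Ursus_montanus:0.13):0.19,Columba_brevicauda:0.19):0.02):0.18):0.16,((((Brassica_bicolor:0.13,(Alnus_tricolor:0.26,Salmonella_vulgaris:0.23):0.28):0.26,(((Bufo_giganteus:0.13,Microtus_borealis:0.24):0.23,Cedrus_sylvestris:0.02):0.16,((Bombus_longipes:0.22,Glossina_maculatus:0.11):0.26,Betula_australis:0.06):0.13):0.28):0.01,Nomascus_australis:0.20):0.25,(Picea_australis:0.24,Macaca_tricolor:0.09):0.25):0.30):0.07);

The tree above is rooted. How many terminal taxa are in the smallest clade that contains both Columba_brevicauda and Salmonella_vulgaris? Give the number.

19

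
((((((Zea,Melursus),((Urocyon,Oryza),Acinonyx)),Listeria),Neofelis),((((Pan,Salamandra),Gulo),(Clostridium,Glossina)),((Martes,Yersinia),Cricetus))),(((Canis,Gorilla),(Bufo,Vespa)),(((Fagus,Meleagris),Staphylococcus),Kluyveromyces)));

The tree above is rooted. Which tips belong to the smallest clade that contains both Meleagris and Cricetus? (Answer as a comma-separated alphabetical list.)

Tracing Meleagris: it sits inside (Fagus,Meleagris).
Tracing Cricetus: it sits inside ((Martes,Yersinia),Cricetus).
The smallest clade enclosing both is the whole tree (their MRCA is the root), so the answer is all 23 tips in alphabetical order.

Acinonyx, Bufo, Canis, Clostridium, Cricetus, Fagus, Glossina, Gorilla, Gulo, Kluyveromyces, Listeria, Martes, Meleagris, Melursus, Neofelis, Oryza, Pan, Salamandra, Staphylococcus, Urocyon, Vespa, Yersinia, Zea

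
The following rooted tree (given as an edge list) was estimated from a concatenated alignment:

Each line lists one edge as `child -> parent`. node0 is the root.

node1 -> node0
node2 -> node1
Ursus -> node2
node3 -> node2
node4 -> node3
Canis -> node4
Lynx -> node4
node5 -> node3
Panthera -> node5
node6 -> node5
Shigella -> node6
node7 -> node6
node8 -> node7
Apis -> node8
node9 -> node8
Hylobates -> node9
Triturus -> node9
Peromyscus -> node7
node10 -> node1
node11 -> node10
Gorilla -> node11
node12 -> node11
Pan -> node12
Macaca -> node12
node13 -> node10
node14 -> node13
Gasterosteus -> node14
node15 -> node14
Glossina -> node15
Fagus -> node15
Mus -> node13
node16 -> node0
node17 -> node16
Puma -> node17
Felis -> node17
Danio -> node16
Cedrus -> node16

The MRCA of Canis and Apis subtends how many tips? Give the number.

8

The MRCA of Canis and Apis is the node subtending ((Canis,Lynx),(Panthera,(Shigella,((Apis,(Hylobates,Triturus)),Peromyscus)))).
That clade contains 8 terminal taxa: Apis, Canis, Hylobates, Lynx, Panthera, Peromyscus, Shigella, Triturus.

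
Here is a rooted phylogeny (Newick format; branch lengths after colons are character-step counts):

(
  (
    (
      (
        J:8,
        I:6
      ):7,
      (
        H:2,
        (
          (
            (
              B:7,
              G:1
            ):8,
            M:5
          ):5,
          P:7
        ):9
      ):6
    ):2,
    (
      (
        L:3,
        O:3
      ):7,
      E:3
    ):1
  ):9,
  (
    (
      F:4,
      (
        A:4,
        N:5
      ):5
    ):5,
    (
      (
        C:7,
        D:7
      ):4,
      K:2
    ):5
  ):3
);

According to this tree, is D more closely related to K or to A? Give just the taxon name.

K

The MRCA of D and K subtends ((C,D),K) (3 taxa).
The MRCA of D and A subtends ((F,(A,N)),((C,D),K)) (6 taxa).
The first is nested inside the second, so D shares a more recent common ancestor with K.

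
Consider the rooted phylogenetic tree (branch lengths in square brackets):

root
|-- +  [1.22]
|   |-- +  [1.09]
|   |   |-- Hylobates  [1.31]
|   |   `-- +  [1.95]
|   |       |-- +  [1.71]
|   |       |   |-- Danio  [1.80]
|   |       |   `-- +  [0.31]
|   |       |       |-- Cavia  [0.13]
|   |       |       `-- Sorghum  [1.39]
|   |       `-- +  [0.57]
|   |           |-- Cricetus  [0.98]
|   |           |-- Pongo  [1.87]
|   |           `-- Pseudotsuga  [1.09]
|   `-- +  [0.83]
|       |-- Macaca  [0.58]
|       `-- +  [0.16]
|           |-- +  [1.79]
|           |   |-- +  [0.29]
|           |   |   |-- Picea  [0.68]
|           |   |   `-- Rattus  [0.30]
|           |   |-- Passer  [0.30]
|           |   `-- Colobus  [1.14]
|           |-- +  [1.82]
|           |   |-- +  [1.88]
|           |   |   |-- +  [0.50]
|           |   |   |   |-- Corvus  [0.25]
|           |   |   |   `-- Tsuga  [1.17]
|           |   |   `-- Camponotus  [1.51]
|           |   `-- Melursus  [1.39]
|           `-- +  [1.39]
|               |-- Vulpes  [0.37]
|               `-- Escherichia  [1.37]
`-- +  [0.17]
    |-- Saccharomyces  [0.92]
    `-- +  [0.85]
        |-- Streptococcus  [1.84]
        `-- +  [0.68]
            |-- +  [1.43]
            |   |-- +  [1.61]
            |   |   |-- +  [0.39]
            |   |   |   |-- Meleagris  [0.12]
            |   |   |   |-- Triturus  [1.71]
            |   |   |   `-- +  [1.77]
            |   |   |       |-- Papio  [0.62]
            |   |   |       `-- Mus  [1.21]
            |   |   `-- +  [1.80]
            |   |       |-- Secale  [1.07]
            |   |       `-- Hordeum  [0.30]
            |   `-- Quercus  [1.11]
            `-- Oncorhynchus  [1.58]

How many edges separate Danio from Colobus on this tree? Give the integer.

8

The MRCA of Danio and Colobus is the node subtending ((Hylobates,((Danio,(Cavia,Sorghum)),(Cricetus,Pongo,Pseudotsuga))),(Macaca,(((Picea,Rattus),Passer,Colobus),(((Corvus,Tsuga),Camponotus),Melursus),(Vulpes,Escherichia)))).
From Danio up to that node: 4 branches. From Colobus up to the same node: 4 branches. Total: 4 + 4 = 8.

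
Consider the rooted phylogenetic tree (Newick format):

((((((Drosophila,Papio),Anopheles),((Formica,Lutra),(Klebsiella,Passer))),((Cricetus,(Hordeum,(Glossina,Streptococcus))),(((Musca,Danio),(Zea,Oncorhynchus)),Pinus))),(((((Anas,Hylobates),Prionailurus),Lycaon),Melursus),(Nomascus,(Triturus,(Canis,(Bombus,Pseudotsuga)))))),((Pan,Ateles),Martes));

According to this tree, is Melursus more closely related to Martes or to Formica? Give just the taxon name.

Formica

The MRCA of Melursus and Formica subtends (((((Drosophila,Papio),Anopheles),((Formica,Lutra),(Klebsiella,Passer))),((Cricetus,(Hordeum,(Glossina,Streptococcus))),(((Musca,Danio),(Zea,Oncorhynchus)),Pinus))),(((((Anas,Hylobates),Prionailurus),Lycaon),Melursus),(Nomascus,(Triturus,(Canis,(Bombus,Pseudotsuga)))))) (26 taxa).
The MRCA of Melursus and Martes is the root, subtending the entire tree (29 taxa).
The first is nested inside the second, so Melursus shares a more recent common ancestor with Formica.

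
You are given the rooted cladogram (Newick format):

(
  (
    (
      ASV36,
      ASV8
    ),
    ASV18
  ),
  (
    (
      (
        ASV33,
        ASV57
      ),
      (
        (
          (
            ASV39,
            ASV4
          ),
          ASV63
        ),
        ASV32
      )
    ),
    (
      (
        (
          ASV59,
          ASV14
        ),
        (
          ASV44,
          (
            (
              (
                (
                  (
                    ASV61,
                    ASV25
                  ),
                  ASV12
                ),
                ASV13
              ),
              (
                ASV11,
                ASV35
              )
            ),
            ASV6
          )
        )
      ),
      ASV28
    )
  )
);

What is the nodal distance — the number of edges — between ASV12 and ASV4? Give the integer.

The MRCA of ASV12 and ASV4 is the node subtending (((ASV33,ASV57),(((ASV39,ASV4),ASV63),ASV32)),(((ASV59,ASV14),(ASV44,(((((ASV61,ASV25),ASV12),ASV13),(ASV11,ASV35)),ASV6))),ASV28)).
From ASV12 up to that node: 8 branches. From ASV4 up to the same node: 5 branches. Total: 8 + 5 = 13.

13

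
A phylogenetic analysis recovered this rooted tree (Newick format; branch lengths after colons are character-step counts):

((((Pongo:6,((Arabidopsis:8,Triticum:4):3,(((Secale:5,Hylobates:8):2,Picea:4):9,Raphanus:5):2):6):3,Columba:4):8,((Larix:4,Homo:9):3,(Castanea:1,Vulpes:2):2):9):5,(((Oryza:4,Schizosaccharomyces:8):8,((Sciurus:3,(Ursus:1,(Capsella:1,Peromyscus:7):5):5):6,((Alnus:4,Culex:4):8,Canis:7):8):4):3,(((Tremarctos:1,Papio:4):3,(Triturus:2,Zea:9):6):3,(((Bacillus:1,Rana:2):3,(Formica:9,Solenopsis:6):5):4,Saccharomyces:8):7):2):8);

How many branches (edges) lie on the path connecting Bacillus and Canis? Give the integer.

9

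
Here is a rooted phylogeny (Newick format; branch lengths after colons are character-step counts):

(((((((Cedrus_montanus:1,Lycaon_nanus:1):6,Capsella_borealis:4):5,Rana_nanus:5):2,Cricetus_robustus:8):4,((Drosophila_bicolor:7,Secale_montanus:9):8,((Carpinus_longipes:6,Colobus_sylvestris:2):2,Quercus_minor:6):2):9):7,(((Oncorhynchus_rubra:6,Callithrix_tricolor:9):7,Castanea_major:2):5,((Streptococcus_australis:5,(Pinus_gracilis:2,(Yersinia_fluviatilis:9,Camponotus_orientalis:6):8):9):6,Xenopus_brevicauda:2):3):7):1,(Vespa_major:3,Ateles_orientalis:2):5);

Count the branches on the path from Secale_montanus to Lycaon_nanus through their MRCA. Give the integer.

8

The MRCA of Secale_montanus and Lycaon_nanus is the node subtending (((((Cedrus_montanus,Lycaon_nanus),Capsella_borealis),Rana_nanus),Cricetus_robustus),((Drosophila_bicolor,Secale_montanus),((Carpinus_longipes,Colobus_sylvestris),Quercus_minor))).
From Secale_montanus up to that node: 3 branches. From Lycaon_nanus up to the same node: 5 branches. Total: 3 + 5 = 8.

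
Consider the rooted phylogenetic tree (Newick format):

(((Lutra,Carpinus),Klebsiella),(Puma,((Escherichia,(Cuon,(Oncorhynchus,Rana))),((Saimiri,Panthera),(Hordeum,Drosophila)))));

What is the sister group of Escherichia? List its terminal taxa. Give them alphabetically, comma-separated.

Escherichia attaches to the tree at the node subtending (Escherichia,(Cuon,(Oncorhynchus,Rana))).
The other lineage descending from that same node — the sister group — is (Cuon,(Oncorhynchus,Rana)); its 3 tips in alphabetical order are the answer.

Cuon, Oncorhynchus, Rana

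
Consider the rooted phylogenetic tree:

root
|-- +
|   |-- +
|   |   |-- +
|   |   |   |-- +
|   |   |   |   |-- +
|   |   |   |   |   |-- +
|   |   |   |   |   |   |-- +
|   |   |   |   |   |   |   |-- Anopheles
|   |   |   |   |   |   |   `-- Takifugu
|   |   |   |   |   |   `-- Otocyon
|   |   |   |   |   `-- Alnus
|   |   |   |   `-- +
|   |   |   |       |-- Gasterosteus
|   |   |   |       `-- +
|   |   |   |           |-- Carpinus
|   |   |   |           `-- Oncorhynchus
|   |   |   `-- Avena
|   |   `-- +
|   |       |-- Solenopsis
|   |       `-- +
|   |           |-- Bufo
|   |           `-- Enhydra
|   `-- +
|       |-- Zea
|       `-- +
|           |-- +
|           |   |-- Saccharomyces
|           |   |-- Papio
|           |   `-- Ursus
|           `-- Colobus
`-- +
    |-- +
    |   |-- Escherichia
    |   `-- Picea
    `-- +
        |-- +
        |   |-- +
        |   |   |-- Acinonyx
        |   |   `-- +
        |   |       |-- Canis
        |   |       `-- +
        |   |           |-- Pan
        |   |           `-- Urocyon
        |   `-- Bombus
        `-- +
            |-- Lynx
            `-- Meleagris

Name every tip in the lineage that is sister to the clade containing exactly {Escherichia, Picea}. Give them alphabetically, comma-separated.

The clade containing exactly {Escherichia, Picea} attaches to the tree at the node subtending ((Escherichia,Picea),(((Acinonyx,(Canis,(Pan,Urocyon))),Bombus),(Lynx,Meleagris))).
The other lineage descending from that same node — the sister group — is (((Acinonyx,(Canis,(Pan,Urocyon))),Bombus),(Lynx,Meleagris)); its 7 tips in alphabetical order are the answer.

Acinonyx, Bombus, Canis, Lynx, Meleagris, Pan, Urocyon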